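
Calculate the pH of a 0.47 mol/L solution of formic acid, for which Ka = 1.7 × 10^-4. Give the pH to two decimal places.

HCOOH ⇌ HCOO- + H+
From the ICE table, Ka = [H+]²/(0.47 − [H+]) = 1.7 × 10^-4.
Since Ka ≪ C₀, [H+] ≈ √(Ka·C₀) = 8.94 × 10^-3 M.
Check: 1.9% ionized — well under 5%, approximation valid.
pH = −log(8.94 × 10^-3) = 2.05

pH = 2.05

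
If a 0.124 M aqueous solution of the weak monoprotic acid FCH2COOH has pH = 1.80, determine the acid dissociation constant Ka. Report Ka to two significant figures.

Ka = 2.3 × 10^-3

[H+] = 10^(-1.80) = 1.58 × 10^-2 M
At equilibrium [HA] = 0.124 − 1.58 × 10^-2 = 1.08 × 10^-1 M
Ka = [H+][A-]/[HA] = (1.58 × 10^-2)² / 1.08 × 10^-1 = 2.3 × 10^-3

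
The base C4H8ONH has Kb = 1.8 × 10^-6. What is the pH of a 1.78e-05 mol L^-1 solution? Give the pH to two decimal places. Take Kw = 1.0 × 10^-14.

C4H8ONH + H2O ⇌ C4H8ONH2+ + OH-
From the ICE table, Kb = x²/(1.78e-05 − x) = 1.8 × 10^-6.
x is not negligible relative to C₀; solve x² + 1.8e-06·x − 3.2e-11 = 0.
x = [−1.8e-06 + √(1.8e-06² + 1.28e-10)]/2 = 4.83 × 10^-6 M
pOH = 5.32, so pH = 14.00 − pOH = 8.68

pH = 8.68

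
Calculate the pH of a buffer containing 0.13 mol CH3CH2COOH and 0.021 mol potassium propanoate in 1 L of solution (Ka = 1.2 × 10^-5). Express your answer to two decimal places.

pH = 4.13

pKa = −log(1.2 × 10^-5) = 4.921
Henderson–Hasselbalch: pH = pKa + log([CH3CH2COO-]/[CH3CH2COOH]) = 4.921 + log(0.021/0.13)
pH = 4.921 + (-0.792) = 4.13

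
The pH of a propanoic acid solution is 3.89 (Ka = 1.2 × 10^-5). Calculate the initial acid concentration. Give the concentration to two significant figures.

[H+] = 10^(-3.89) = 1.29 × 10^-4 M = x
Ka = x²/(C₀ − x) ⇒ C₀ = x + x²/Ka
C₀ = 1.29 × 10^-4 + (1.29 × 10^-4)²/(1.2 × 10^-5) = 1.52 × 10^-3 M

C₀ = 1.5 × 10^-3 M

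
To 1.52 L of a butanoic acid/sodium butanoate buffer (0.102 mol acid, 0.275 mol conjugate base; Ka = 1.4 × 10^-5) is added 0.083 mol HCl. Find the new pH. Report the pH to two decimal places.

pH = 4.87

After neutralization: n(CH3(CH2)2COOH) = 0.185 mol, n(CH3(CH2)2COO-) = 0.192 mol.
pKa = −log(1.4 × 10^-5) = 4.854
Henderson–Hasselbalch with mole ratio 0.192/0.185: pH = 4.854 + (+0.016)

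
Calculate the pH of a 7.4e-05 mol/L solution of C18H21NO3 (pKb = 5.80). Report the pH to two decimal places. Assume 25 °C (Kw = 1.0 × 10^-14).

pH = 9.00

C18H21NO3 + H2O ⇌ C18H22NO3+ + OH-
Kb = 10^(−5.80) = 1.58 × 10^-6
Kb = [OH-]²/(7.4e-05 − [OH-]) = 1.58 × 10^-6
Here C₀/Kb ≈ 46.8, so the small-[OH-] approximation fails. Use the quadratic:
[OH-] = (−Kb + √(Kb² + 4·Kb·C₀))/2 = 1.01 × 10^-5 M
pOH = −log(1.01 × 10^-5) = 5.00; pH = 14.00 − 5.00 = 9.00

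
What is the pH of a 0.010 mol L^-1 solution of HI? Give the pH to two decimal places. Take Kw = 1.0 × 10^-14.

HI is a strong acid and dissociates completely, so [H+] = 0.010 M.
pH = -log(0.01) = 2.00

pH = 2.00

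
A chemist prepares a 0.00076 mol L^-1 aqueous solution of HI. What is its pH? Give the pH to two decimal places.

pH = 3.12

HI is a strong acid and dissociates completely, so [H+] = 0.00076 M.
pH = -log(0.00076) = 3.12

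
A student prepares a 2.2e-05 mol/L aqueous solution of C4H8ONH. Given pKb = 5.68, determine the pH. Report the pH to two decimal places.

C4H8ONH + H2O ⇌ C4H8ONH2+ + OH-
Kb = 10^(−5.68) = 2.09 × 10^-6
From the ICE table, Kb = x²/(2.2e-05 − x) = 2.09 × 10^-6.
The 5% rule fails; solving x² + Kb·x − Kb·C₀ = 0 exactly:
x = [−2.09e-06 + √(2.09e-06² + 1.84e-10)]/2 = 5.82 × 10^-6 M
pOH = −log(5.82 × 10^-6) = 5.24; pH = 14.00 − 5.24 = 8.76

pH = 8.76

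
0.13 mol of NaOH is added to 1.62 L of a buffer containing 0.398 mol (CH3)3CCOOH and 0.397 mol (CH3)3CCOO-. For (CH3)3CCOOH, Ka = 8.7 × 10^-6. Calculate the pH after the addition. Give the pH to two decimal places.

OH- converts (CH3)3CCOOH to (CH3)3CCOO-: (CH3)3CCOOH → 0.268 mol, (CH3)3CCOO- → 0.527 mol.
pKa = −log(8.7 × 10^-6) = 5.060
pH = pKa + log([A⁻]/[HA]) = 5.060 + log(0.527/0.268) = 5.060 +0.294

pH = 5.35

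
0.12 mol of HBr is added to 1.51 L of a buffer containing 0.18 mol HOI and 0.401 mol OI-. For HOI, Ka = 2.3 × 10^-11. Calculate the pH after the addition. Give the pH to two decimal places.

Added H+ converts OI- to HOI: HOI → 0.3 mol, OI- → 0.281 mol.
pKa = −log(2.3 × 10^-11) = 10.638
Henderson–Hasselbalch with mole ratio 0.281/0.3: pH = 10.638 + (-0.028)

pH = 10.61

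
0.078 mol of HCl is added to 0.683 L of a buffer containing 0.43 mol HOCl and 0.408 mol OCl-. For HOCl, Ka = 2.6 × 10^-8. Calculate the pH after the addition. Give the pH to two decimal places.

pH = 7.40

After neutralization: n(HOCl) = 0.508 mol, n(OCl-) = 0.33 mol.
pKa = −log(2.6 × 10^-8) = 7.585
pH = pKa + log(n_OCl-/n_HOCl) = 7.585 + log(0.33/0.508) = 7.585 + (-0.187)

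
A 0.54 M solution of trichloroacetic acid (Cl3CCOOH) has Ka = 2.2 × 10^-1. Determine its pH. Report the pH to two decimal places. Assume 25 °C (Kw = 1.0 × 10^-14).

Cl3CCOOH ⇌ Cl3CCOO- + H+
Ka = [H+]²/(0.54 − [H+]) = 2.2 × 10^-1
Here C₀/Ka ≈ 2.45, so the small-[H+] approximation fails. Use the quadratic:
[H+] = (−Ka + √(Ka² + 4·Ka·C₀))/2 = 2.52 × 10^-1 M
pH = −log(2.52 × 10^-1) = 0.60

pH = 0.60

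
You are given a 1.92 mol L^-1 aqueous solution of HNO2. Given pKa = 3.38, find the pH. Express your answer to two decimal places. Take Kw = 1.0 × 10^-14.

HNO2 ⇌ NO2- + H+
Ka = 10^(−3.38) = 4.17 × 10^-4
From the ICE table, Ka = [H+]²/(1.92 − [H+]) = 4.17 × 10^-4.
Assume [H+] ≪ 1.92: [H+] ≈ √(4.17 × 10^-4 × 1.92) = 2.83 × 10^-2 M
pH = −log[H+] = −log(2.83 × 10^-2) = 1.55

pH = 1.55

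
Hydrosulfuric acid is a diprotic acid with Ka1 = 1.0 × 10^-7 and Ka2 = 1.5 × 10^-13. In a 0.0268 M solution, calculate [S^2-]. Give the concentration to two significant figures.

First ionization gives [H+] ≈ [HS-] = 5.18 × 10^-5 M.
Second step: Ka2 = [H+][S^2-]/[HS-] ≈ [S^2-] (since [H+] ≈ [HS-]).
So [S^2-] ≈ Ka2.

1.5 × 10^-13 M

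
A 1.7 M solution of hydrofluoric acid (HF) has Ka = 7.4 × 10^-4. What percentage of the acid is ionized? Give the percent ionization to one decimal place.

2.1%

HF ⇌ F- + H+; let x = [H+] at equilibrium.
x ≈ √(Ka·C₀) = √(7.4 × 10^-4 × 1.7) = 3.55 × 10^-2 M
% ionization = x/C₀ × 100% = 3.55 × 10^-2/1.7 × 100% = 2.1%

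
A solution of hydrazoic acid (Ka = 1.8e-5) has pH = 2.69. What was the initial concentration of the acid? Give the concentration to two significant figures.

C₀ = 2.3 × 10^-1 M

[H+] = 10^(-2.69) = 2.04 × 10^-3 M = x
Ka = x²/(C₀ − x) ⇒ C₀ = x + x²/Ka
C₀ = 2.04 × 10^-3 + (2.04 × 10^-3)²/(1.8 × 10^-5) = 2.33 × 10^-1 M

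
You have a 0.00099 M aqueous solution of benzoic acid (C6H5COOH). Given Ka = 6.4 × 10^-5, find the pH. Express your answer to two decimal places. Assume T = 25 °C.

pH = 3.65

C6H5COOH ⇌ C6H5COO- + H+
Ka = [H+]²/(0.00099 − [H+]) = 6.4 × 10^-5
The 5% rule fails; solving [H+]² + Ka·[H+] − Ka·C₀ = 0 exactly:
[H+] = (−Ka + √(Ka² + 4·Ka·C₀))/2 = 2.22 × 10^-4 M
pH = −log[H+] = −log(2.22 × 10^-4) = 3.65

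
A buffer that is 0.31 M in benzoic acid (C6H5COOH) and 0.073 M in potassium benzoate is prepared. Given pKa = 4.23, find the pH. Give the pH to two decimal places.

pH = 3.60

pH = pKa + log([A⁻]/[HA]) = 4.23 + log(0.073/0.31)
pH = 4.23 + (-0.628) = 3.60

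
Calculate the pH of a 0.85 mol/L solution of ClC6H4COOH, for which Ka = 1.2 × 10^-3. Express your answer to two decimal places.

pH = 1.50

ClC6H4COOH ⇌ ClC6H4COO- + H+
Ka = [H+]²/(0.85 − [H+]) = 1.2 × 10^-3
Neglecting [H+] in the denominator: [H+] = √(1.2 × 10^-3 × 0.85) = 3.19 × 10^-2 M
Check: 3.8% ionized — well under 5%, approximation valid.
pH = −log[H+] = −log(3.19 × 10^-2) = 1.50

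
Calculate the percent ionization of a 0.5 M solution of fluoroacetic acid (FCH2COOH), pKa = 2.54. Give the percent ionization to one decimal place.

FCH2COOH ⇌ FCH2COO- + H+; let x = [H+] at equilibrium.
Ka = 10^(−2.54) = 2.88 × 10^-3
Solve x² + 0.00288x − 0.00144 = 0 → x = 3.65 × 10^-2 M
% ionization = x/C₀ × 100% = 3.65 × 10^-2/0.5 × 100% = 7.3%

7.3%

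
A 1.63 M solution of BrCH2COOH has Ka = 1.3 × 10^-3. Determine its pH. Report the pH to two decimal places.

pH = 1.34

BrCH2COOH ⇌ BrCH2COO- + H+
From the ICE table, Ka = x²/(1.63 − x) = 1.3 × 10^-3.
Assume x ≪ 1.63: x ≈ √(1.3 × 10^-3 × 1.63) = 4.60 × 10^-2 M
pH = −log[H+] = −log(4.60 × 10^-2) = 1.34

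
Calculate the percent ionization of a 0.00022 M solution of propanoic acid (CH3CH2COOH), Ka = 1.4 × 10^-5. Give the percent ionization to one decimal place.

22.2%

CH3CH2COOH ⇌ CH3CH2COO- + H+; let x = [H+] at equilibrium.
Solve x² + 1.4e-05x − 3.08e-09 = 0 → x = 4.89 × 10^-5 M
% ionization = x/C₀ × 100% = 4.89 × 10^-5/0.00022 × 100% = 22.2%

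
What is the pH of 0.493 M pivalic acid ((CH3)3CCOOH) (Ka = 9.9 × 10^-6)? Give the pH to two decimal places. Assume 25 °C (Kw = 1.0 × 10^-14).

(CH3)3CCOOH ⇌ (CH3)3CCOO- + H+
From the ICE table, Ka = x²/(0.493 − x) = 9.9 × 10^-6.
Assume x ≪ 0.493: x ≈ √(9.9 × 10^-6 × 0.493) = 2.21 × 10^-3 M
pH = −log[H+] = −log(2.21 × 10^-3) = 2.66

pH = 2.66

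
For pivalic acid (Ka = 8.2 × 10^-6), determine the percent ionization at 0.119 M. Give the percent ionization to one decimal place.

0.8%

(CH3)3CCOOH ⇌ (CH3)3CCOO- + H+; let x = [H+] at equilibrium.
x ≈ √(Ka·C₀) = √(8.2 × 10^-6 × 0.119) = 9.88 × 10^-4 M
Fraction ionized = 9.88 × 10^-4 / 0.119 = 0.0083 → 0.8%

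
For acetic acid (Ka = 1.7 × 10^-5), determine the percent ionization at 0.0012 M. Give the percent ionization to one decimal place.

CH3COOH ⇌ CH3COO- + H+; let x = [H+] at equilibrium.
Solve x² + 1.7e-05x − 2.04e-08 = 0 → x = 1.35 × 10^-4 M
Fraction ionized = 1.35 × 10^-4 / 0.0012 = 0.1125 → 11.2%

11.2%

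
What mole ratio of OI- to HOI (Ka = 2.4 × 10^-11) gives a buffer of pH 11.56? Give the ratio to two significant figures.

pKa = -log(2.4 × 10^-11) = 10.620
pH = pKa + log(r) ⇒ log(r) = 11.56 − 10.620 = +0.940
r = [OI-]/[HOI] = 10^(+0.940) = 8.71

ratio = 8.7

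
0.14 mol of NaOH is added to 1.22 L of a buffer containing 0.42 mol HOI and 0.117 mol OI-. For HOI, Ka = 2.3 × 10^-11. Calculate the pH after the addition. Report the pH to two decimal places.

pH = 10.60

After neutralization: n(HOI) = 0.28 mol, n(OI-) = 0.257 mol.
pKa = −log(2.3 × 10^-11) = 10.638
pH = pKa + log(n_OI-/n_HOI) = 10.638 + log(0.257/0.28) = 10.638 + (-0.037)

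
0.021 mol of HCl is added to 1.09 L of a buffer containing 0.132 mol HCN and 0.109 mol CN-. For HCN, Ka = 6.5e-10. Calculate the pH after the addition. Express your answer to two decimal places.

After neutralization: n(HCN) = 0.153 mol, n(CN-) = 0.088 mol.
pKa = −log(6.5 × 10^-10) = 9.187
pH = pKa + log(n_CN-/n_HCN) = 9.187 + log(0.088/0.153) = 9.187 + (-0.240)

pH = 8.95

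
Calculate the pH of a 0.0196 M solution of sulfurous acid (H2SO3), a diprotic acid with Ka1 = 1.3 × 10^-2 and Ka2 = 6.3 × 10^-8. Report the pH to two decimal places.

Since Ka1 ≫ Ka2, the first ionization dominates [H+].
Ka1 = x²/(0.0196 − x) = 1.3 × 10^-2
Solving the quadratic: x = (−Ka1 + √(Ka1² + 4·Ka1·C₀))/2 = 1.07 × 10^-2 M
pH = −log(1.07 × 10^-2) = 1.97

pH = 1.97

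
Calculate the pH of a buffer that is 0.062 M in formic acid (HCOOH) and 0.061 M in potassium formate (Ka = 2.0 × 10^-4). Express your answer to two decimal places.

pH = 3.69

pKa = −log(2.0 × 10^-4) = 3.699
pH = pKa + log([A⁻]/[HA]) = 3.699 + log(0.061/0.062)
pH = 3.699 + (-0.007) = 3.69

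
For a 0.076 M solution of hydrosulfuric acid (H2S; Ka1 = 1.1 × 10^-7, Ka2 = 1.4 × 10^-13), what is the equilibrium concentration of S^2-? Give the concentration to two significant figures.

1.4 × 10^-13 M

First ionization gives [H+] ≈ [HS-] = 9.14 × 10^-5 M.
Second step: Ka2 = [H+][S^2-]/[HS-] ≈ [S^2-] (since [H+] ≈ [HS-]).
So [S^2-] ≈ Ka2.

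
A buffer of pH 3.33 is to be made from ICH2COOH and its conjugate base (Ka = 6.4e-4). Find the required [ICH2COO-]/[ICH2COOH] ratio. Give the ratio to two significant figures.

pKa = -log(6.4 × 10^-4) = 3.194
pH = pKa + log(r) ⇒ log(r) = 3.33 − 3.194 = +0.136
r = [ICH2COO-]/[ICH2COOH] = 10^(+0.136) = 1.37

ratio = 1.4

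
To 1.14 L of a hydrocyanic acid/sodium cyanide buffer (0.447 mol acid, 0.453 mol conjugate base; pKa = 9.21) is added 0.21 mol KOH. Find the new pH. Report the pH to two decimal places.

pH = 9.66

OH- converts HCN to CN-: HCN → 0.237 mol, CN- → 0.663 mol.
pH = pKa + log(n_CN-/n_HCN) = 9.21 + log(0.663/0.237) = 9.21 + (+0.447)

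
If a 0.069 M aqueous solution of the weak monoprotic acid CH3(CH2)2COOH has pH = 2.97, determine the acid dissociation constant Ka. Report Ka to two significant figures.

[H+] = 10^(-2.97) = 1.07 × 10^-3 M
At equilibrium [HA] = 0.069 − 1.07 × 10^-3 = 6.79 × 10^-2 M
Ka = [H+][A-]/[HA] = (1.07 × 10^-3)² / 6.79 × 10^-2 = 1.7 × 10^-5

Ka = 1.7 × 10^-5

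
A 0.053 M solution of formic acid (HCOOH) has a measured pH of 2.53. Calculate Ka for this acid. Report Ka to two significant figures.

Ka = 1.7 × 10^-4

[H+] = 10^(-2.53) = 2.95 × 10^-3 M
At equilibrium [HA] = 0.053 − 2.95 × 10^-3 = 5.00 × 10^-2 M
Ka = [H+][A-]/[HA] = (2.95 × 10^-3)² / 5.00 × 10^-2 = 1.7 × 10^-4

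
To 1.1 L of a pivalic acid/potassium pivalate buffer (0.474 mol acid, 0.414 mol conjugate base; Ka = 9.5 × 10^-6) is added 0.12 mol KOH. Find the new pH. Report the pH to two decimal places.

OH- converts (CH3)3CCOOH to (CH3)3CCOO-: (CH3)3CCOOH → 0.354 mol, (CH3)3CCOO- → 0.534 mol.
pKa = −log(9.5 × 10^-6) = 5.022
pH = pKa + log([A⁻]/[HA]) = 5.022 + log(0.534/0.354) = 5.022 +0.179

pH = 5.20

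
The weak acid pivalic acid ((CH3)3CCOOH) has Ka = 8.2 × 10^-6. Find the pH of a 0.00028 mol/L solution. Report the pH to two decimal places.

(CH3)3CCOOH ⇌ (CH3)3CCOO- + H+
Ka = [H+]²/(0.00028 − [H+]) = 8.2 × 10^-6
The 5% rule fails; solving [H+]² + Ka·[H+] − Ka·C₀ = 0 exactly:
[H+] = [−8.2e-06 + √(8.2e-06² + 9.18e-09)]/2 = 4.40 × 10^-5 M
pH = −log[H+] = −log(4.40 × 10^-5) = 4.36

pH = 4.36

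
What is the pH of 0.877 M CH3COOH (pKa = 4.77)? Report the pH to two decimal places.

CH3COOH ⇌ CH3COO- + H+
Ka = 10^(−4.77) = 1.70 × 10^-5
From the ICE table, Ka = [H+]²/(0.877 − [H+]) = 1.70 × 10^-5.
Neglecting [H+] in the denominator: [H+] = √(1.70 × 10^-5 × 0.877) = 3.86 × 10^-3 M
Check: 0.44% ionized — well under 5%, approximation valid.
pH = −log[H+] = −log(3.86 × 10^-3) = 2.41

pH = 2.41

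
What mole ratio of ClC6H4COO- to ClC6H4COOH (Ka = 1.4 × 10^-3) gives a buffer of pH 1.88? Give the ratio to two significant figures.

pKa = -log(1.4 × 10^-3) = 2.854
pH = pKa + log(r) ⇒ log(r) = 1.88 − 2.854 = -0.974
r = [ClC6H4COO-]/[ClC6H4COOH] = 10^(-0.974) = 0.106

ratio = 0.11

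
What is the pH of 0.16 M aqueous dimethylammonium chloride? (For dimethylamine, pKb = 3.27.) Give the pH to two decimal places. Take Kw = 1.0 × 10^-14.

pH = 5.76

(CH3)2NH2+ is the conjugate acid of the weak base (CH3)2NH.
Kb = 10^(−3.27) = 5.37 × 10^-4
Ka = Kw/Kb = 1.0×10^-14 / 5.37 × 10^-4 = 1.86 × 10^-11
Let x = [H+] at equilibrium. Ka = x²/(0.16 − x).
Neglecting x in the denominator: x = √(1.86 × 10^-11 × 0.16) = 1.73 × 10^-6 M
Check: 0.0011% ionized — well under 5%, approximation valid.
pH = −log(1.73 × 10^-6) = 5.76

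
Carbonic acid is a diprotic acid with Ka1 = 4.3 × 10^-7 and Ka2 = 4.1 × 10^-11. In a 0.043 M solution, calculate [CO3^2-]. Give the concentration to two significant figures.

First ionization gives [H+] ≈ [HCO3-] = 1.36 × 10^-4 M.
Second step: Ka2 = [H+][CO3^2-]/[HCO3-] ≈ [CO3^2-] (since [H+] ≈ [HCO3-]).
So [CO3^2-] ≈ Ka2.

4.1 × 10^-11 M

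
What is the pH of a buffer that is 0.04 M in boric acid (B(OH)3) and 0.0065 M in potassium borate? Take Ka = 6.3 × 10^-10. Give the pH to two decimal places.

pH = 8.41

pKa = −log(6.3 × 10^-10) = 9.201
Using pH = pKa + log([base]/[acid]) with [base]/[acid] = 0.0065/0.04:
pH = 9.201 + (-0.789) = 8.41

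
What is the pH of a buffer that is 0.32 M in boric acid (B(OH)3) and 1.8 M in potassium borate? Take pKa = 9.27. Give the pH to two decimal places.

Using pH = pKa + log([base]/[acid]) with [base]/[acid] = 1.8/0.32:
pH = 9.27 + (+0.750) = 10.02

pH = 10.02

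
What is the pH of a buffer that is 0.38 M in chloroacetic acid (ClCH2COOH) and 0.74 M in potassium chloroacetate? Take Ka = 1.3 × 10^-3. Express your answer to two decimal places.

pH = 3.18

pKa = −log(1.3 × 10^-3) = 2.886
Henderson–Hasselbalch: pH = pKa + log([ClCH2COO-]/[ClCH2COOH]) = 2.886 + log(0.74/0.38)
pH = 2.886 + (+0.289) = 3.18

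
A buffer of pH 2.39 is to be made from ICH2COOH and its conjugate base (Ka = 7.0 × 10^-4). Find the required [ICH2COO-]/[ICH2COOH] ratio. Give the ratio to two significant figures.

pKa = -log(7.0 × 10^-4) = 3.155
pH = pKa + log(r) ⇒ log(r) = 2.39 − 3.155 = -0.765
r = [ICH2COO-]/[ICH2COOH] = 10^(-0.765) = 0.172

ratio = 0.17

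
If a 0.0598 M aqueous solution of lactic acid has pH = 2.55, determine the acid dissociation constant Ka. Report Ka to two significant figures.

Ka = 1.4 × 10^-4

[H+] = 10^(-2.55) = 2.82 × 10^-3 M
At equilibrium [HA] = 0.0598 − 2.82 × 10^-3 = 5.70 × 10^-2 M
Ka = [H+][A-]/[HA] = (2.82 × 10^-3)² / 5.70 × 10^-2 = 1.4 × 10^-4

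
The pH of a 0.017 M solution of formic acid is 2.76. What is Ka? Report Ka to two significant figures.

Ka = 2.0 × 10^-4

[H+] = 10^(-2.76) = 1.74 × 10^-3 M
At equilibrium [HA] = 0.017 − 1.74 × 10^-3 = 1.53 × 10^-2 M
Ka = [H+][A-]/[HA] = (1.74 × 10^-3)² / 1.53 × 10^-2 = 2.0 × 10^-4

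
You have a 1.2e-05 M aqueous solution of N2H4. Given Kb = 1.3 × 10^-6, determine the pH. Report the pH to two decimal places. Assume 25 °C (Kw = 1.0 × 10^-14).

N2H4 + H2O ⇌ N2H5+ + OH-
From the ICE table, Kb = x²/(1.2e-05 − x) = 1.3 × 10^-6.
Here C₀/Kb ≈ 9.23, so the small-x approximation fails. Use the quadratic:
x = (−Kb + √(Kb² + 4·Kb·C₀))/2 = 3.35 × 10^-6 M
pOH = −log(3.35 × 10^-6) = 5.47; pH = 14.00 − 5.47 = 8.53

pH = 8.53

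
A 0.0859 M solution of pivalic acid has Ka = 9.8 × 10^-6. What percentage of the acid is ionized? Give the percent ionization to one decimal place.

(CH3)3CCOOH ⇌ (CH3)3CCOO- + H+; let x = [H+] at equilibrium.
x ≈ √(Ka·C₀) = √(9.8 × 10^-6 × 0.0859) = 9.18 × 10^-4 M
% ionization = x/C₀ × 100% = 9.18 × 10^-4/0.0859 × 100% = 1.1%

1.1%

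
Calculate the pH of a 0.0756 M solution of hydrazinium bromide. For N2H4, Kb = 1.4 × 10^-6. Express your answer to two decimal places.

pH = 4.63

N2H5+ is the conjugate acid of the weak base N2H4.
Ka = Kw/Kb = 1.0×10^-14 / 1.4 × 10^-6 = 7.14 × 10^-9
From the ICE table, Ka = [H+]²/(0.0756 − [H+]) = 7.14 × 10^-9.
Assume [H+] ≪ 0.0756: [H+] ≈ √(7.14 × 10^-9 × 0.0756) = 2.32 × 10^-5 M
([H+]/C₀ = 0.031% < 5%, so the approximation holds.)
pH = −log(2.32 × 10^-5) = 4.63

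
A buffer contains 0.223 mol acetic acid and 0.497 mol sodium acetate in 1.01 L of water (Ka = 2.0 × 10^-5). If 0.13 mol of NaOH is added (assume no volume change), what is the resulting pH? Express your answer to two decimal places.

pH = 5.53

OH- converts CH3COOH to CH3COO-: CH3COOH → 0.093 mol, CH3COO- → 0.627 mol.
pKa = −log(2.0 × 10^-5) = 4.699
Henderson–Hasselbalch with mole ratio 0.627/0.093: pH = 4.699 + (+0.829)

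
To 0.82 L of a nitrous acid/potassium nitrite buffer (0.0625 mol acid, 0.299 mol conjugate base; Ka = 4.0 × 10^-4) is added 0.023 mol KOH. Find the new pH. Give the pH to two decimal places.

pH = 4.31

After neutralization: n(HNO2) = 0.0395 mol, n(NO2-) = 0.322 mol.
pKa = −log(4.0 × 10^-4) = 3.398
pH = pKa + log([A⁻]/[HA]) = 3.398 + log(0.322/0.0395) = 3.398 +0.911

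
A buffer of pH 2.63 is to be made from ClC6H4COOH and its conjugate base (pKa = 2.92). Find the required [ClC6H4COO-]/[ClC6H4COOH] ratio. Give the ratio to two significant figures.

ratio = 0.51

pH = pKa + log(r) ⇒ log(r) = 2.63 − 2.92 = -0.29
r = [ClC6H4COO-]/[ClC6H4COOH] = 10^(-0.29) = 0.513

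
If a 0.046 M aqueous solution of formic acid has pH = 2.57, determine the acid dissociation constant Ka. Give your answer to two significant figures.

Ka = 1.7 × 10^-4

[H+] = 10^(-2.57) = 2.69 × 10^-3 M
At equilibrium [HA] = 0.046 − 2.69 × 10^-3 = 4.33 × 10^-2 M
Ka = [H+][A-]/[HA] = (2.69 × 10^-3)² / 4.33 × 10^-2 = 1.7 × 10^-4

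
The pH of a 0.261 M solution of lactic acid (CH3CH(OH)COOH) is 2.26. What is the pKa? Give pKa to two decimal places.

pKa = 3.93

[H+] = 10^(-2.26) = 5.50 × 10^-3 M
At equilibrium [HA] = 0.261 − 5.50 × 10^-3 = 2.56 × 10^-1 M
Ka = [H+][A-]/[HA] = (5.50 × 10^-3)² / 2.56 × 10^-1 = 1.18 × 10^-4
pKa = -log(1.18 × 10^-4) = 3.93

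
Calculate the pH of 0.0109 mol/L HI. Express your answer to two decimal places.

pH = 1.96

HI is a strong acid and dissociates completely, so [H+] = 0.0109 M.
pH = -log(0.0109) = 1.96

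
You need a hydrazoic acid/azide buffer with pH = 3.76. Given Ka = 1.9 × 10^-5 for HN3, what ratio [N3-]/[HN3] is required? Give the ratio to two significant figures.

pKa = -log(1.9 × 10^-5) = 4.721
pH = pKa + log(r) ⇒ log(r) = 3.76 − 4.721 = -0.961
r = [N3-]/[HN3] = 10^(-0.961) = 0.109

ratio = 0.11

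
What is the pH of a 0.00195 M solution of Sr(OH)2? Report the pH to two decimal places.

pH = 11.59

Sr(OH)2 is a strong base (each formula unit releases 2 OH-); [OH-] = 0.0039 M.
pOH = -log(0.0039) = 2.41
pH = 14.00 - 2.41 = 11.59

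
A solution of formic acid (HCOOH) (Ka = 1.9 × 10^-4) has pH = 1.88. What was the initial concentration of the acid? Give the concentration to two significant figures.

[H+] = 10^(-1.88) = 1.32 × 10^-2 M = x
Ka = x²/(C₀ − x) ⇒ C₀ = x + x²/Ka
C₀ = 1.32 × 10^-2 + (1.32 × 10^-2)²/(1.9 × 10^-4) = 9.30 × 10^-1 M

C₀ = 9.3 × 10^-1 M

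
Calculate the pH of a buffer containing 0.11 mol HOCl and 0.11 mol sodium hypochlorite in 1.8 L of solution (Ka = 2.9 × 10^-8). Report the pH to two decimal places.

pH = 7.54

pKa = −log(2.9 × 10^-8) = 7.538
Henderson–Hasselbalch: pH = pKa + log([OCl-]/[HOCl]) = 7.538 + log(0.11/0.11)
pH = 7.538 + (+0.000) = 7.54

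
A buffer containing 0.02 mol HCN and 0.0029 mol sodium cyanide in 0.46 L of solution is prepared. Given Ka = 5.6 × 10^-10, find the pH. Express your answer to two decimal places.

pH = 8.41

pKa = −log(5.6 × 10^-10) = 9.252
Using pH = pKa + log([base]/[acid]) with [base]/[acid] = 0.0029/0.02:
pH = 9.252 + (-0.839) = 8.41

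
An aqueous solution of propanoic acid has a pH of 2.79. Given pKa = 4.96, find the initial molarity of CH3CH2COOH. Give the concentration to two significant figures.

[H+] = 10^(-2.79) = 1.62 × 10^-3 M = x
Ka = 10^(−4.96) = 1.10 × 10^-5
Ka = x²/(C₀ − x) ⇒ C₀ = x + x²/Ka
C₀ = 1.62 × 10^-3 + (1.62 × 10^-3)²/(1.10 × 10^-5) = 2.40 × 10^-1 M

C₀ = 2.4 × 10^-1 M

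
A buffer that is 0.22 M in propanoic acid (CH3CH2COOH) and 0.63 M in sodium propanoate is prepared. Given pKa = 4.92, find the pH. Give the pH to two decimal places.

Henderson–Hasselbalch: pH = pKa + log([CH3CH2COO-]/[CH3CH2COOH]) = 4.92 + log(0.63/0.22)
pH = 4.92 + (+0.457) = 5.38

pH = 5.38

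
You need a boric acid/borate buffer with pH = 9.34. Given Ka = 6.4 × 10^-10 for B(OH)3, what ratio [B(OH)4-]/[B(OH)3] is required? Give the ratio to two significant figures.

ratio = 1.4

pKa = -log(6.4 × 10^-10) = 9.194
pH = pKa + log(r) ⇒ log(r) = 9.34 − 9.194 = +0.146
r = [B(OH)4-]/[B(OH)3] = 10^(+0.146) = 1.4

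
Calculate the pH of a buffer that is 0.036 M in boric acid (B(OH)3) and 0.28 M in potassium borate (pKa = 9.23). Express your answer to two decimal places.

pH = 10.12

Using pH = pKa + log([base]/[acid]) with [base]/[acid] = 0.28/0.036:
pH = 9.23 + (+0.891) = 10.12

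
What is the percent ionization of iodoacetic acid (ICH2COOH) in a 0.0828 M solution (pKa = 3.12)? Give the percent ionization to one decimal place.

ICH2COOH ⇌ ICH2COO- + H+; let x = [H+] at equilibrium.
Ka = 10^(−3.12) = 7.59 × 10^-4
Solve x² + 0.000759x − 6.28e-05 = 0 → x = 7.56 × 10^-3 M
% ionization = x/C₀ × 100% = 7.56 × 10^-3/0.0828 × 100% = 9.1%

9.1%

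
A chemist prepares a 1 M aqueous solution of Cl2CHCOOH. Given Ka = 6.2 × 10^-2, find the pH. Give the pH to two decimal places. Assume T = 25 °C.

Cl2CHCOOH ⇌ Cl2CHCOO- + H+
Let x = [H+] at equilibrium. Ka = x²/(1 − x).
The 5% rule fails; solving x² + Ka·x − Ka·C₀ = 0 exactly:
x = (−Ka + √(Ka² + 4·Ka·C₀))/2 = 2.20 × 10^-1 M
pH = −log[H+] = −log(2.20 × 10^-1) = 0.66

pH = 0.66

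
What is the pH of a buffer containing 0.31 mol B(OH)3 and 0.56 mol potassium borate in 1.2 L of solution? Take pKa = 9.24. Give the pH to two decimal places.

pH = 9.50

Using pH = pKa + log([base]/[acid]) with [base]/[acid] = 0.56/0.31:
pH = 9.24 + (+0.257) = 9.50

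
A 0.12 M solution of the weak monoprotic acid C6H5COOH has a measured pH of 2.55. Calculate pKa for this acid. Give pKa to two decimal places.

[H+] = 10^(-2.55) = 2.82 × 10^-3 M
At equilibrium [HA] = 0.12 − 2.82 × 10^-3 = 1.17 × 10^-1 M
Ka = [H+][A-]/[HA] = (2.82 × 10^-3)² / 1.17 × 10^-1 = 6.80 × 10^-5
pKa = -log(6.80 × 10^-5) = 4.17

pKa = 4.17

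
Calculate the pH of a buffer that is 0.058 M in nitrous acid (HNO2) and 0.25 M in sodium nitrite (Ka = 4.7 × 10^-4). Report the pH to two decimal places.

pKa = −log(4.7 × 10^-4) = 3.328
Henderson–Hasselbalch: pH = pKa + log([NO2-]/[HNO2]) = 3.328 + log(0.25/0.058)
pH = 3.328 + (+0.635) = 3.96

pH = 3.96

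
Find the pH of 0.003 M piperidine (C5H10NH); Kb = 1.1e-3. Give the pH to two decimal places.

C5H10NH + H2O ⇌ C5H10NH2+ + OH-
Kb = [OH-]²/(0.003 − [OH-]) = 1.1 × 10^-3
[OH-] is not negligible relative to C₀; solve [OH-]² + 0.0011·[OH-] − 3.3e-06 = 0.
[OH-] = [−0.0011 + √(0.0011² + 1.32e-05)]/2 = 1.35 × 10^-3 M
pOH = −log(1.35 × 10^-3) = 2.87; pH = 14.00 − 2.87 = 11.13

pH = 11.13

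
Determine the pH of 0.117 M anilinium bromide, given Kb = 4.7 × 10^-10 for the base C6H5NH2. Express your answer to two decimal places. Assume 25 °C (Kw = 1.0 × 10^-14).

C6H5NH3+ is the conjugate acid of the weak base C6H5NH2.
Ka = Kw/Kb = 1.0×10^-14 / 4.7 × 10^-10 = 2.13 × 10^-5
Ka = x²/(0.117 − x) = 2.13 × 10^-5
Since Ka ≪ C₀, x ≈ √(Ka·C₀) = 1.58 × 10^-3 M.
pH = −log[H+] = −log(1.58 × 10^-3) = 2.80

pH = 2.80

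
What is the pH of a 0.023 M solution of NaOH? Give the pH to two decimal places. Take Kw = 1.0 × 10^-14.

pH = 12.36

NaOH is a strong base; [OH-] = 0.023 M.
pOH = -log(0.023) = 1.64
pH = 14.00 - 1.64 = 12.36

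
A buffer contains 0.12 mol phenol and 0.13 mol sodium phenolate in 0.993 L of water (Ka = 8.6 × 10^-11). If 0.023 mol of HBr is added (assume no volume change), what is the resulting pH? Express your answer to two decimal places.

pH = 9.94

After neutralization: n(C6H5OH) = 0.143 mol, n(C6H5O-) = 0.107 mol.
pKa = −log(8.6 × 10^-11) = 10.066
pH = pKa + log(n_C6H5O-/n_C6H5OH) = 10.066 + log(0.107/0.143) = 10.066 + (-0.126)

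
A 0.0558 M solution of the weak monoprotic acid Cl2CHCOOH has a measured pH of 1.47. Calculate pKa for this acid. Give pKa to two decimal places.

pKa = 1.28

[H+] = 10^(-1.47) = 3.39 × 10^-2 M
At equilibrium [HA] = 0.0558 − 3.39 × 10^-2 = 2.19 × 10^-2 M
Ka = [H+][A-]/[HA] = (3.39 × 10^-2)² / 2.19 × 10^-2 = 5.25 × 10^-2
pKa = -log(5.25 × 10^-2) = 1.28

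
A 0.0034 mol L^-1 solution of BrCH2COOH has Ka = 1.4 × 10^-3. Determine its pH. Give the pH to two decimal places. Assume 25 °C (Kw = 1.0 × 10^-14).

pH = 2.80

BrCH2COOH ⇌ BrCH2COO- + H+
From the ICE table, Ka = [H+]²/(0.0034 − [H+]) = 1.4 × 10^-3.
Here C₀/Ka ≈ 2.43, so the small-[H+] approximation fails. Use the quadratic:
[H+] = [−0.0014 + √(0.0014² + 1.9e-05)]/2 = 1.59 × 10^-3 M
pH = −log(1.59 × 10^-3) = 2.80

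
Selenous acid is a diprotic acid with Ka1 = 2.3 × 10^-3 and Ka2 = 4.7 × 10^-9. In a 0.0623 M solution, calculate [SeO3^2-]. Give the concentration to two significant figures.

First ionization gives [H+] ≈ [HSeO3-] = 1.09 × 10^-2 M.
Second step: Ka2 = [H+][SeO3^2-]/[HSeO3-] ≈ [SeO3^2-] (since [H+] ≈ [HSeO3-]).
So [SeO3^2-] ≈ Ka2.

4.7 × 10^-9 M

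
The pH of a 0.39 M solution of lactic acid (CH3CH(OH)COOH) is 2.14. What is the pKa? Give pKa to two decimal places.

pKa = 3.86

[H+] = 10^(-2.14) = 7.24 × 10^-3 M
At equilibrium [HA] = 0.39 − 7.24 × 10^-3 = 3.83 × 10^-1 M
Ka = [H+][A-]/[HA] = (7.24 × 10^-3)² / 3.83 × 10^-1 = 1.37 × 10^-4
pKa = -log(1.37 × 10^-4) = 3.86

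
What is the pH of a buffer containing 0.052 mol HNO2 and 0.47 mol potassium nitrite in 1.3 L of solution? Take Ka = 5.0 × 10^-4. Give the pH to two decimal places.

pH = 4.26

pKa = −log(5.0 × 10^-4) = 3.301
Using pH = pKa + log([base]/[acid]) with [base]/[acid] = 0.47/0.052:
pH = 3.301 + (+0.956) = 4.26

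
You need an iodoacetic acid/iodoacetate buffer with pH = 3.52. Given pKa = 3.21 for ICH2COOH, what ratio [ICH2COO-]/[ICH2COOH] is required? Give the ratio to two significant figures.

pH = pKa + log(r) ⇒ log(r) = 3.52 − 3.21 = +0.31
r = [ICH2COO-]/[ICH2COOH] = 10^(+0.31) = 2.04

ratio = 2.0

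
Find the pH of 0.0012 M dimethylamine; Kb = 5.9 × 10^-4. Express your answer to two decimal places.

(CH3)2NH + H2O ⇌ (CH3)2NH2+ + OH-
From the ICE table, Kb = x²/(0.0012 − x) = 5.9 × 10^-4.
The 5% rule fails; solving x² + Kb·x − Kb·C₀ = 0 exactly:
x = (−Kb + √(Kb² + 4·Kb·C₀))/2 = 5.97 × 10^-4 M
pOH = 3.22, so pH = 14.00 − pOH = 10.78

pH = 10.78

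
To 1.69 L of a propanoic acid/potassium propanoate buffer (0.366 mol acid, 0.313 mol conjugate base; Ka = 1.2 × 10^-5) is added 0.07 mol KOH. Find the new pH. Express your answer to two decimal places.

After neutralization: n(CH3CH2COOH) = 0.296 mol, n(CH3CH2COO-) = 0.383 mol.
pKa = −log(1.2 × 10^-5) = 4.921
pH = pKa + log([A⁻]/[HA]) = 4.921 + log(0.383/0.296) = 4.921 +0.112

pH = 5.03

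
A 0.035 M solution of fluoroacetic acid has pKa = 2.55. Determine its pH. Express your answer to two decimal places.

pH = 2.06

FCH2COOH ⇌ FCH2COO- + H+
Ka = 10^(−2.55) = 2.82 × 10^-3
Ka = x²/(0.035 − x) = 2.82 × 10^-3
Here C₀/Ka ≈ 12.4, so the small-x approximation fails. Use the quadratic:
x = [−0.00282 + √(0.00282² + 0.000395)]/2 = 8.62 × 10^-3 M
pH = −log(8.62 × 10^-3) = 2.06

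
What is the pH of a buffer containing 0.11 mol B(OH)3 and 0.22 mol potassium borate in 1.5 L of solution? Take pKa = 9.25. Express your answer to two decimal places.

pH = 9.55

pH = pKa + log([A⁻]/[HA]) = 9.25 + log(0.22/0.11)
pH = 9.25 + (+0.301) = 9.55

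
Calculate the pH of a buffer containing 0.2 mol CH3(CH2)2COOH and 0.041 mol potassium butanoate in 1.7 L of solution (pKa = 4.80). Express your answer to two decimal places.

pH = 4.11

Henderson–Hasselbalch: pH = pKa + log([CH3(CH2)2COO-]/[CH3(CH2)2COOH]) = 4.80 + log(0.041/0.2)
pH = 4.80 + (-0.688) = 4.11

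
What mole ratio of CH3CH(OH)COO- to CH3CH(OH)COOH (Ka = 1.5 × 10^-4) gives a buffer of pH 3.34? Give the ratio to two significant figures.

pKa = -log(1.5 × 10^-4) = 3.824
pH = pKa + log(r) ⇒ log(r) = 3.34 − 3.824 = -0.484
r = [CH3CH(OH)COO-]/[CH3CH(OH)COOH] = 10^(-0.484) = 0.328

ratio = 0.33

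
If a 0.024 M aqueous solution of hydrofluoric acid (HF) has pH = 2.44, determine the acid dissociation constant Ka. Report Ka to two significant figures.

Ka = 6.5 × 10^-4

[H+] = 10^(-2.44) = 3.63 × 10^-3 M
At equilibrium [HA] = 0.024 − 3.63 × 10^-3 = 2.04 × 10^-2 M
Ka = [H+][A-]/[HA] = (3.63 × 10^-3)² / 2.04 × 10^-2 = 6.5 × 10^-4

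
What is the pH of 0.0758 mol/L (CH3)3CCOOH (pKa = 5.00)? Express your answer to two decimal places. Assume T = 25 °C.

(CH3)3CCOOH ⇌ (CH3)3CCOO- + H+
Ka = 10^(−5.00) = 1.00 × 10^-5
Ka = x²/(0.0758 − x) = 1.00 × 10^-5
Neglecting x in the denominator: x = √(1.00 × 10^-5 × 0.0758) = 8.71 × 10^-4 M
(x/C₀ = 1.1% < 5%, so the approximation holds.)
pH = −log[H+] = −log(8.71 × 10^-4) = 3.06

pH = 3.06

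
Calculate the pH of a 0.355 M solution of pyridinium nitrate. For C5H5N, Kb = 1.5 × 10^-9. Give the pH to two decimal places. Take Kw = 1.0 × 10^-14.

C5H5NH+ is the conjugate acid of the weak base C5H5N.
Ka = Kw/Kb = 1.0×10^-14 / 1.5 × 10^-9 = 6.67 × 10^-6
Ka = [H+]²/(0.355 − [H+]) = 6.67 × 10^-6
Since Ka ≪ C₀, [H+] ≈ √(Ka·C₀) = 1.54 × 10^-3 M.
([H+]/C₀ = 0.43% < 5%, so the approximation holds.)
pH = −log[H+] = −log(1.54 × 10^-3) = 2.81

pH = 2.81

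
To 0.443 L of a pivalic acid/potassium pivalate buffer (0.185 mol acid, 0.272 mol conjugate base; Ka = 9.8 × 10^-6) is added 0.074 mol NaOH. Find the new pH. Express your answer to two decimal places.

pH = 5.50

OH- converts (CH3)3CCOOH to (CH3)3CCOO-: (CH3)3CCOOH → 0.111 mol, (CH3)3CCOO- → 0.346 mol.
pKa = −log(9.8 × 10^-6) = 5.009
Henderson–Hasselbalch with mole ratio 0.346/0.111: pH = 5.009 + (+0.494)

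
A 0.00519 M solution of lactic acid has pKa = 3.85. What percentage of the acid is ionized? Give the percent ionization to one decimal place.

CH3CH(OH)COOH ⇌ CH3CH(OH)COO- + H+; let x = [H+] at equilibrium.
Ka = 10^(−3.85) = 1.41 × 10^-4
Solve x² + 0.000141x − 7.32e-07 = 0 → x = 7.88 × 10^-4 M
Fraction ionized = 7.88 × 10^-4 / 0.00519 = 0.1518 → 15.2%

15.2%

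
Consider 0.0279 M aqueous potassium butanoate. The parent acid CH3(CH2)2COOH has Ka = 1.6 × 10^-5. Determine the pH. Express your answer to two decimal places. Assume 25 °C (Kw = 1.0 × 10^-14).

pH = 8.62

CH3(CH2)2COO- is the conjugate base of the weak acid CH3(CH2)2COOH.
Kb = Kw/Ka = 1.0×10^-14 / 1.6 × 10^-5 = 6.25 × 10^-10
Kb = x²/(0.0279 − x) = 6.25 × 10^-10
Since Kb ≪ C₀, x ≈ √(Kb·C₀) = 4.18 × 10^-6 M.
pOH = −log(4.18 × 10^-6) = 5.38; pH = 14.00 − 5.38 = 8.62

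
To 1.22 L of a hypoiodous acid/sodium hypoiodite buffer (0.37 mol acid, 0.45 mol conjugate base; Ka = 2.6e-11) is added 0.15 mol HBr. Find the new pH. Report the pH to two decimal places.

Added H+ converts OI- to HOI: HOI → 0.52 mol, OI- → 0.3 mol.
pKa = −log(2.6 × 10^-11) = 10.585
Henderson–Hasselbalch with mole ratio 0.3/0.52: pH = 10.585 + (-0.239)

pH = 10.35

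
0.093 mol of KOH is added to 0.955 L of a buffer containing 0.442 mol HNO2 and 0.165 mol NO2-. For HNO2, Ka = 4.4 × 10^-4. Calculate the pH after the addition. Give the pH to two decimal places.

OH- converts HNO2 to NO2-: HNO2 → 0.349 mol, NO2- → 0.258 mol.
pKa = −log(4.4 × 10^-4) = 3.357
pH = pKa + log(n_NO2-/n_HNO2) = 3.357 + log(0.258/0.349) = 3.357 + (-0.131)

pH = 3.23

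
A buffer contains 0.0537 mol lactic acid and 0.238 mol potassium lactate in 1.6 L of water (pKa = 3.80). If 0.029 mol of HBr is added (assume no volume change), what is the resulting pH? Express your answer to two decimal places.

Added H+ converts CH3CH(OH)COO- to CH3CH(OH)COOH: CH3CH(OH)COOH → 0.0827 mol, CH3CH(OH)COO- → 0.209 mol.
pH = pKa + log(n_CH3CH(OH)COO-/n_CH3CH(OH)COOH) = 3.80 + log(0.209/0.0827) = 3.80 + (+0.403)

pH = 4.20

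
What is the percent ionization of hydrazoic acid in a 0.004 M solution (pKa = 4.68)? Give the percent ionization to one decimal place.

HN3 ⇌ N3- + H+; let x = [H+] at equilibrium.
Ka = 10^(−4.68) = 2.09 × 10^-5
Ka = x²/(C₀ − x); solving the quadratic gives x = 2.79 × 10^-4 M.
% ionization = x/C₀ × 100% = 2.79 × 10^-4/0.004 × 100% = 7.0%

7.0%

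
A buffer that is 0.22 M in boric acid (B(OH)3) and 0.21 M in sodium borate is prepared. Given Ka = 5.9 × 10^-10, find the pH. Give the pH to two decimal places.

pH = 9.21

pKa = −log(5.9 × 10^-10) = 9.229
Henderson–Hasselbalch: pH = pKa + log([B(OH)4-]/[B(OH)3]) = 9.229 + log(0.21/0.22)
pH = 9.229 + (-0.020) = 9.21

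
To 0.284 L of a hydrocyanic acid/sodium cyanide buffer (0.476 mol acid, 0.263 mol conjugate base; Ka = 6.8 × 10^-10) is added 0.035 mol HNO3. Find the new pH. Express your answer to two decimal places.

Added H+ converts CN- to HCN: HCN → 0.511 mol, CN- → 0.228 mol.
pKa = −log(6.8 × 10^-10) = 9.167
pH = pKa + log(n_CN-/n_HCN) = 9.167 + log(0.228/0.511) = 9.167 + (-0.350)

pH = 8.82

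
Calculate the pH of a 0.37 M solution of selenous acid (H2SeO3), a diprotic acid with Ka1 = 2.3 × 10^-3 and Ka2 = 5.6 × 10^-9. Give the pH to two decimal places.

Ka1 ≫ Ka2, so treat the first dissociation as the only significant source of H+.
Ka1 = x²/(0.37 − x) = 2.3 × 10^-3
Solving the quadratic: x = (−Ka1 + √(Ka1² + 4·Ka1·C₀))/2 = 2.80 × 10^-2 M
pH = −log(2.80 × 10^-2) = 1.55

pH = 1.55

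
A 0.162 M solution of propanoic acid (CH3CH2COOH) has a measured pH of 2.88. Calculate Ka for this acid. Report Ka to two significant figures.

[H+] = 10^(-2.88) = 1.32 × 10^-3 M
At equilibrium [HA] = 0.162 − 1.32 × 10^-3 = 1.61 × 10^-1 M
Ka = [H+][A-]/[HA] = (1.32 × 10^-3)² / 1.61 × 10^-1 = 1.1 × 10^-5

Ka = 1.1 × 10^-5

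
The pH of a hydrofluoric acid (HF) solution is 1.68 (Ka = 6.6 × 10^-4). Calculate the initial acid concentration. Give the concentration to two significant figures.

C₀ = 6.8 × 10^-1 M

[H+] = 10^(-1.68) = 2.09 × 10^-2 M = x
Ka = x²/(C₀ − x) ⇒ C₀ = x + x²/Ka
C₀ = 2.09 × 10^-2 + (2.09 × 10^-2)²/(6.6 × 10^-4) = 6.83 × 10^-1 M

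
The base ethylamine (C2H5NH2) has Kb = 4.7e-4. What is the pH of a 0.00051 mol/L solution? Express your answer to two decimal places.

pH = 10.49

C2H5NH2 + H2O ⇌ C2H5NH3+ + OH-
From the ICE table, Kb = x²/(0.00051 − x) = 4.7 × 10^-4.
x is not negligible relative to C₀; solve x² + 0.00047·x − 2.4e-07 = 0.
x = [−0.00047 + √(0.00047² + 9.59e-07)]/2 = 3.08 × 10^-4 M
pOH = 3.51, so pH = 14.00 − pOH = 10.49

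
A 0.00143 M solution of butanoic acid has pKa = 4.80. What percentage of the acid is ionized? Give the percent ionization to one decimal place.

CH3(CH2)2COOH ⇌ CH3(CH2)2COO- + H+; let x = [H+] at equilibrium.
Ka = 10^(−4.80) = 1.58 × 10^-5
Solve x² + 1.58e-05x − 2.26e-08 = 0 → x = 1.43 × 10^-4 M
% ionization = x/C₀ × 100% = 1.43 × 10^-4/0.00143 × 100% = 10.0%

10.0%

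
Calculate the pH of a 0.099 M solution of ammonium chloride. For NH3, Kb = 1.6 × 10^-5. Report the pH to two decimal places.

pH = 5.10

NH4+ is the conjugate acid of the weak base NH3.
Ka = Kw/Kb = 1.0×10^-14 / 1.6 × 10^-5 = 6.25 × 10^-10
From the ICE table, Ka = x²/(0.099 − x) = 6.25 × 10^-10.
Assume x ≪ 0.099: x ≈ √(6.25 × 10^-10 × 0.099) = 7.87 × 10^-6 M
Check: 0.0079% ionized — well under 5%, approximation valid.
pH = −log(7.87 × 10^-6) = 5.10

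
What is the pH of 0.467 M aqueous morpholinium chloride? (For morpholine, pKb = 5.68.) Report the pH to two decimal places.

C4H8ONH2+ is the conjugate acid of the weak base C4H8ONH.
Kb = 10^(−5.68) = 2.09 × 10^-6
Ka = Kw/Kb = 1.0×10^-14 / 2.09 × 10^-6 = 4.78 × 10^-9
Let x = [H+] at equilibrium. Ka = x²/(0.467 − x).
Assume x ≪ 0.467: x ≈ √(4.78 × 10^-9 × 0.467) = 4.72 × 10^-5 M
pH = −log(4.72 × 10^-5) = 4.33

pH = 4.33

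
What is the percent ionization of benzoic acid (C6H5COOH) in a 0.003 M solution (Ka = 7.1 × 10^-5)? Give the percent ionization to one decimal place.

C6H5COOH ⇌ C6H5COO- + H+; let x = [H+] at equilibrium.
Ka = x²/(C₀ − x); solving the quadratic gives x = 4.27 × 10^-4 M.
Fraction ionized = 4.27 × 10^-4 / 0.003 = 0.1423 → 14.2%

14.2%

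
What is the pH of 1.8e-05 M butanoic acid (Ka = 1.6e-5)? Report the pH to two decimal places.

CH3(CH2)2COOH ⇌ CH3(CH2)2COO- + H+
From the ICE table, Ka = [H+]²/(1.8e-05 − [H+]) = 1.6 × 10^-5.
[H+] is not negligible relative to C₀; solve [H+]² + 1.6e-05·[H+] − 2.88e-10 = 0.
[H+] = [−1.6e-05 + √(1.6e-05² + 1.15e-09)]/2 = 1.08 × 10^-5 M
pH = −log[H+] = −log(1.08 × 10^-5) = 4.97

pH = 4.97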